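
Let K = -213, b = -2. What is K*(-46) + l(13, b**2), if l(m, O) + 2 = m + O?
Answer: 9813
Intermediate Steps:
l(m, O) = -2 + O + m (l(m, O) = -2 + (m + O) = -2 + (O + m) = -2 + O + m)
K*(-46) + l(13, b**2) = -213*(-46) + (-2 + (-2)**2 + 13) = 9798 + (-2 + 4 + 13) = 9798 + 15 = 9813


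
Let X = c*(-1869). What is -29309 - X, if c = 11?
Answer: -8750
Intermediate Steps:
X = -20559 (X = 11*(-1869) = -20559)
-29309 - X = -29309 - 1*(-20559) = -29309 + 20559 = -8750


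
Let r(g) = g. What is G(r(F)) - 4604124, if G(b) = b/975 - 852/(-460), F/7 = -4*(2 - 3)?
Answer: -103247438521/22425 ≈ -4.6041e+6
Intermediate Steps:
F = 28 (F = 7*(-4*(2 - 3)) = 7*(-4*(-1)) = 7*4 = 28)
G(b) = 213/115 + b/975 (G(b) = b*(1/975) - 852*(-1/460) = b/975 + 213/115 = 213/115 + b/975)
G(r(F)) - 4604124 = (213/115 + (1/975)*28) - 4604124 = (213/115 + 28/975) - 4604124 = 42179/22425 - 4604124 = -103247438521/22425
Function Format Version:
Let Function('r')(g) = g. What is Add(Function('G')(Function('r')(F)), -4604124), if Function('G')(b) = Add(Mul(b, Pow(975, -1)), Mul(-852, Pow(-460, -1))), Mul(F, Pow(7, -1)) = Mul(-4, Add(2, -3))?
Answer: Rational(-103247438521, 22425) ≈ -4.6041e+6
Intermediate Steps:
F = 28 (F = Mul(7, Mul(-4, Add(2, -3))) = Mul(7, Mul(-4, -1)) = Mul(7, 4) = 28)
Function('G')(b) = Add(Rational(213, 115), Mul(Rational(1, 975), b)) (Function('G')(b) = Add(Mul(b, Rational(1, 975)), Mul(-852, Rational(-1, 460))) = Add(Mul(Rational(1, 975), b), Rational(213, 115)) = Add(Rational(213, 115), Mul(Rational(1, 975), b)))
Add(Function('G')(Function('r')(F)), -4604124) = Add(Add(Rational(213, 115), Mul(Rational(1, 975), 28)), -4604124) = Add(Add(Rational(213, 115), Rational(28, 975)), -4604124) = Add(Rational(42179, 22425), -4604124) = Rational(-103247438521, 22425)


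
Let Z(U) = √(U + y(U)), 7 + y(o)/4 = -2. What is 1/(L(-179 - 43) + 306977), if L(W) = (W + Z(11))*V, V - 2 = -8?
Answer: 308309/95054440381 + 30*I/95054440381 ≈ 3.2435e-6 + 3.1561e-10*I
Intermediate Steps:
y(o) = -36 (y(o) = -28 + 4*(-2) = -28 - 8 = -36)
Z(U) = √(-36 + U) (Z(U) = √(U - 36) = √(-36 + U))
V = -6 (V = 2 - 8 = -6)
L(W) = -30*I - 6*W (L(W) = (W + √(-36 + 11))*(-6) = (W + √(-25))*(-6) = (W + 5*I)*(-6) = -30*I - 6*W)
1/(L(-179 - 43) + 306977) = 1/((-30*I - 6*(-179 - 43)) + 306977) = 1/((-30*I - 6*(-222)) + 306977) = 1/((-30*I + 1332) + 306977) = 1/((1332 - 30*I) + 306977) = 1/(308309 - 30*I) = (308309 + 30*I)/95054440381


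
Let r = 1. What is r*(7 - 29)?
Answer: -22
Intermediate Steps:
r*(7 - 29) = 1*(7 - 29) = 1*(-22) = -22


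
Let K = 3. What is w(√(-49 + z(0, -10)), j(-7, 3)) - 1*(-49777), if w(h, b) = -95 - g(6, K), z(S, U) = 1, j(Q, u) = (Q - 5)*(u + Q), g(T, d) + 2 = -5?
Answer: 49689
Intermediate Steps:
g(T, d) = -7 (g(T, d) = -2 - 5 = -7)
j(Q, u) = (-5 + Q)*(Q + u)
w(h, b) = -88 (w(h, b) = -95 - 1*(-7) = -95 + 7 = -88)
w(√(-49 + z(0, -10)), j(-7, 3)) - 1*(-49777) = -88 - 1*(-49777) = -88 + 49777 = 49689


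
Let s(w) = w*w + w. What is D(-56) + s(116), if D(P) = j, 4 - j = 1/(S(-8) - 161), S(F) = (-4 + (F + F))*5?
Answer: 3543337/261 ≈ 13576.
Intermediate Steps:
S(F) = -20 + 10*F (S(F) = (-4 + 2*F)*5 = -20 + 10*F)
s(w) = w + w**2 (s(w) = w**2 + w = w + w**2)
j = 1045/261 (j = 4 - 1/((-20 + 10*(-8)) - 161) = 4 - 1/((-20 - 80) - 161) = 4 - 1/(-100 - 161) = 4 - 1/(-261) = 4 - 1*(-1/261) = 4 + 1/261 = 1045/261 ≈ 4.0038)
D(P) = 1045/261
D(-56) + s(116) = 1045/261 + 116*(1 + 116) = 1045/261 + 116*117 = 1045/261 + 13572 = 3543337/261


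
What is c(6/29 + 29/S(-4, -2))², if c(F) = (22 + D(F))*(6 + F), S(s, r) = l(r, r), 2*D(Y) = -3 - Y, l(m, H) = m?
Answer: 2379512949489/45265984 ≈ 52567.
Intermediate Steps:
D(Y) = -3/2 - Y/2 (D(Y) = (-3 - Y)/2 = -3/2 - Y/2)
S(s, r) = r
c(F) = (6 + F)*(41/2 - F/2) (c(F) = (22 + (-3/2 - F/2))*(6 + F) = (41/2 - F/2)*(6 + F) = (6 + F)*(41/2 - F/2))
c(6/29 + 29/S(-4, -2))² = (123 - (6/29 + 29/(-2))²/2 + 35*(6/29 + 29/(-2))/2)² = (123 - (6*(1/29) + 29*(-½))²/2 + 35*(6*(1/29) + 29*(-½))/2)² = (123 - (6/29 - 29/2)²/2 + 35*(6/29 - 29/2)/2)² = (123 - (-829/58)²/2 + (35/2)*(-829/58))² = (123 - ½*687241/3364 - 29015/116)² = (123 - 687241/6728 - 29015/116)² = (-1542567/6728)² = 2379512949489/45265984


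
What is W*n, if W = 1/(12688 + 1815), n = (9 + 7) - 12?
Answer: 4/14503 ≈ 0.00027581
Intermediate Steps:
n = 4 (n = 16 - 12 = 4)
W = 1/14503 ≈ 6.8951e-5
W*n = (1/14503)*4 = 4/14503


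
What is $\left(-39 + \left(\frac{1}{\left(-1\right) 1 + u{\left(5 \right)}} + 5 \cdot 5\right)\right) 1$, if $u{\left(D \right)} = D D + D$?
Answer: $- \frac{405}{29} \approx -13.966$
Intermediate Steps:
$u{\left(D \right)} = D + D^{2}$ ($u{\left(D \right)} = D^{2} + D = D + D^{2}$)
$\left(-39 + \left(\frac{1}{\left(-1\right) 1 + u{\left(5 \right)}} + 5 \cdot 5\right)\right) 1 = \left(-39 + \left(\frac{1}{\left(-1\right) 1 + 5 \left(1 + 5\right)} + 5 \cdot 5\right)\right) 1 = \left(-39 + \left(\frac{1}{-1 + 5 \cdot 6} + 25\right)\right) 1 = \left(-39 + \left(\frac{1}{-1 + 30} + 25\right)\right) 1 = \left(-39 + \left(\frac{1}{29} + 25\right)\right) 1 = \left(-39 + \frac{726}{29}\right) 1 = \left(- \frac{405}{29}\right) 1 = - \frac{405}{29}$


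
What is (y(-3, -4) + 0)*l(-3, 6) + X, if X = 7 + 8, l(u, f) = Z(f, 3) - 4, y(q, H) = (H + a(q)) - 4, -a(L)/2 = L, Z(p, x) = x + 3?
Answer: 11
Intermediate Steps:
Z(p, x) = 3 + x
a(L) = -2*L
y(q, H) = -4 + H - 2*q (y(q, H) = (H - 2*q) - 4 = -4 + H - 2*q)
l(u, f) = 2 (l(u, f) = (3 + 3) - 4 = 6 - 4 = 2)
X = 15
(y(-3, -4) + 0)*l(-3, 6) + X = ((-4 - 4 - 2*(-3)) + 0)*2 + 15 = ((-4 - 4 + 6) + 0)*2 + 15 = (-2 + 0)*2 + 15 = -2*2 + 15 = -4 + 15 = 11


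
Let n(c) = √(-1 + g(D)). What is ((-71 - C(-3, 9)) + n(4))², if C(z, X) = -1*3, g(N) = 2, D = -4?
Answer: 4489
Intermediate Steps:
C(z, X) = -3
n(c) = 1 (n(c) = √(-1 + 2) = √1 = 1)
((-71 - C(-3, 9)) + n(4))² = ((-71 - 1*(-3)) + 1)² = ((-71 + 3) + 1)² = (-68 + 1)² = (-67)² = 4489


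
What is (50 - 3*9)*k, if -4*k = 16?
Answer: -92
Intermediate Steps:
k = -4 (k = -¼*16 = -4)
(50 - 3*9)*k = (50 - 3*9)*(-4) = (50 - 27)*(-4) = 23*(-4) = -92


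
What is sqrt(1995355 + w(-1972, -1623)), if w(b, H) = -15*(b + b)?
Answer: sqrt(2054515) ≈ 1433.4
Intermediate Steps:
w(b, H) = -30*b
sqrt(1995355 + w(-1972, -1623)) = sqrt(1995355 - 30*(-1972)) = sqrt(1995355 + 59160) = sqrt(2054515)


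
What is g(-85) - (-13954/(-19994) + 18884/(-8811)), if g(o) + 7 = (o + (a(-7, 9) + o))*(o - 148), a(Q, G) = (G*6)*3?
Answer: 163698492920/88083567 ≈ 1858.4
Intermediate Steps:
a(Q, G) = 18*G (a(Q, G) = (6*G)*3 = 18*G)
g(o) = -7 + (-148 + o)*(162 + 2*o) (g(o) = -7 + (o + (18*9 + o))*(o - 148) = -7 + (o + (162 + o))*(-148 + o) = -7 + (162 + 2*o)*(-148 + o) = -7 + (-148 + o)*(162 + 2*o))
g(-85) - (-13954/(-19994) + 18884/(-8811)) = (-23983 - 134*(-85) + 2*(-85)**2) - (-13954/(-19994) + 18884/(-8811)) = (-23983 + 11390 + 2*7225) - (-13954*(-1/19994) + 18884*(-1/8811)) = (-23983 + 11390 + 14450) - (6977/9997 - 18884/8811) = 1857 - 1*(-127309001/88083567) = 1857 + 127309001/88083567 = 163698492920/88083567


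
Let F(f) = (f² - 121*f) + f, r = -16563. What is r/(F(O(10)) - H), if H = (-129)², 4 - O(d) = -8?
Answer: 5521/5979 ≈ 0.92340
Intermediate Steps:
O(d) = 12 (O(d) = 4 - 1*(-8) = 4 + 8 = 12)
H = 16641
F(f) = f² - 120*f
r/(F(O(10)) - H) = -16563/(12*(-120 + 12) - 1*16641) = -16563/(12*(-108) - 16641) = -16563/(-1296 - 16641) = -16563/(-17937) = -16563*(-1/17937) = 5521/5979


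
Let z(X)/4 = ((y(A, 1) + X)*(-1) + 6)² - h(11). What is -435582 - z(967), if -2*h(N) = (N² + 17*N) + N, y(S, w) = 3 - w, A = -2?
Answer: -4145696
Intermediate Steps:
h(N) = -9*N - N²/2 (h(N) = -((N² + 17*N) + N)/2 = -(N² + 18*N)/2 = -9*N - N²/2)
z(X) = 638 + 4*(4 - X)² (z(X) = 4*((((3 - 1*1) + X)*(-1) + 6)² - (-1)*11*(18 + 11)/2) = 4*((((3 - 1) + X)*(-1) + 6)² - (-1)*11*29/2) = 4*(((2 + X)*(-1) + 6)² - 1*(-319/2)) = 4*(((-2 - X) + 6)² + 319/2) = 4*((4 - X)² + 319/2) = 4*(319/2 + (4 - X)²) = 638 + 4*(4 - X)²)
-435582 - z(967) = -435582 - (638 + 4*(-4 + 967)²) = -435582 - (638 + 4*963²) = -435582 - (638 + 4*927369) = -435582 - (638 + 3709476) = -435582 - 1*3710114 = -435582 - 3710114 = -4145696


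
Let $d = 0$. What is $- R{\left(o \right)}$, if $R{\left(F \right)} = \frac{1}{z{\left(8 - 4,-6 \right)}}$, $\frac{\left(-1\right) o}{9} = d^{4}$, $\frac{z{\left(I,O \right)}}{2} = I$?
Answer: $- \frac{1}{8} \approx -0.125$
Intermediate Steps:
$z{\left(I,O \right)} = 2 I$
$o = 0$ ($o = - 9 \cdot 0^{4} = \left(-9\right) 0 = 0$)
$R{\left(F \right)} = \frac{1}{8}$ ($R{\left(F \right)} = \frac{1}{2 \left(8 - 4\right)} = \frac{1}{2 \cdot 4} = \frac{1}{8}$)
$- R{\left(o \right)} = \left(-1\right) \frac{1}{8} = - \frac{1}{8}$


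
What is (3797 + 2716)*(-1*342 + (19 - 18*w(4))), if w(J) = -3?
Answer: -1751997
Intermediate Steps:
(3797 + 2716)*(-1*342 + (19 - 18*w(4))) = (3797 + 2716)*(-1*342 + (19 - 18*(-3))) = 6513*(-342 + (19 + 54)) = 6513*(-342 + 73) = 6513*(-269) = -1751997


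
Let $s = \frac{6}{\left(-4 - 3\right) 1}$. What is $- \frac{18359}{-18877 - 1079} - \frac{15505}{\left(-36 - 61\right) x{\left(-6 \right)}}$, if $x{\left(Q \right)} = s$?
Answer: $- \frac{119735529}{645244} \approx -185.57$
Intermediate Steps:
$s = - \frac{6}{7}$ ($s = \frac{6}{\left(-7\right) 1} = \frac{6}{-7} = 6 \left(- \frac{1}{7}\right) = - \frac{6}{7} \approx -0.85714$)
$x{\left(Q \right)} = - \frac{6}{7}$
$- \frac{18359}{-18877 - 1079} - \frac{15505}{\left(-36 - 61\right) x{\left(-6 \right)}} = - \frac{18359}{-18877 - 1079} - \frac{15505}{\left(-36 - 61\right) \left(- \frac{6}{7}\right)} = - \frac{18359}{-18877 - 1079} - \frac{15505}{\left(-97\right) \left(- \frac{6}{7}\right)} = - \frac{18359}{-19956} - \frac{15505}{\frac{582}{7}} = \left(-18359\right) \left(- \frac{1}{19956}\right) - \frac{108535}{582} = \frac{18359}{19956} - \frac{108535}{582} = - \frac{119735529}{645244}$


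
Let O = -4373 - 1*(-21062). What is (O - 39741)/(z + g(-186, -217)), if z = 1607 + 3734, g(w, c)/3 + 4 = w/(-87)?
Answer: -668508/154727 ≈ -4.3206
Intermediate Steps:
g(w, c) = -12 - w/29 (g(w, c) = -12 + 3*(w/(-87)) = -12 + 3*(w*(-1/87)) = -12 + 3*(-w/87) = -12 - w/29)
O = 16689 (O = -4373 + 21062 = 16689)
z = 5341
(O - 39741)/(z + g(-186, -217)) = (16689 - 39741)/(5341 + (-12 - 1/29*(-186))) = -23052/(5341 + (-12 + 186/29)) = -23052/(5341 - 162/29) = -23052/154727/29 = -23052*29/154727 = -668508/154727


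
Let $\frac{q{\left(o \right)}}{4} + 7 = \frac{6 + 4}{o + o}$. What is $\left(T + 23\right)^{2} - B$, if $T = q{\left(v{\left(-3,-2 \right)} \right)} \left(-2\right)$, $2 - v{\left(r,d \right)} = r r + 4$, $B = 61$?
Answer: $\frac{818900}{121} \approx 6767.8$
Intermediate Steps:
$v{\left(r,d \right)} = -2 - r^{2}$ ($v{\left(r,d \right)} = 2 - \left(r r + 4\right) = 2 - \left(r^{2} + 4\right) = 2 - \left(4 + r^{2}\right) = -2 - r^{2}$)
$q{\left(o \right)} = -28 + \frac{20}{o}$ ($q{\left(o \right)} = -28 + 4 \frac{6 + 4}{o + o} = -28 + 4 \frac{10}{2 o} = -28 + 4 \cdot 10 \frac{1}{2 o} = -28 + 4 \frac{5}{o} = -28 + \frac{20}{o}$)
$T = \frac{656}{11}$ ($T = \left(-28 + \frac{20}{-2 - \left(-3\right)^{2}}\right) \left(-2\right) = \left(-28 + \frac{20}{-2 - 9}\right) \left(-2\right) = \left(-28 + \frac{20}{-11}\right) \left(-2\right) = \left(-28 + 20 \left(- \frac{1}{11}\right)\right) \left(-2\right) = \left(-28 - \frac{20}{11}\right) \left(-2\right) = \left(- \frac{328}{11}\right) \left(-2\right) = \frac{656}{11} \approx 59.636$)
$\left(T + 23\right)^{2} - B = \left(\frac{656}{11} + 23\right)^{2} - 61 = \left(\frac{909}{11}\right)^{2} - 61 = \frac{826281}{121} - 61 = \frac{818900}{121}$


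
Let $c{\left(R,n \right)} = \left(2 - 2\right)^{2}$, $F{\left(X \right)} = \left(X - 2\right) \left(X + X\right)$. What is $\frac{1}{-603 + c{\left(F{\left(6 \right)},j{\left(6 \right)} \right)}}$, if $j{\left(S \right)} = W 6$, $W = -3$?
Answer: $- \frac{1}{603} \approx -0.0016584$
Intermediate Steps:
$F{\left(X \right)} = 2 X \left(-2 + X\right)$ ($F{\left(X \right)} = \left(-2 + X\right) 2 X = 2 X \left(-2 + X\right)$)
$j{\left(S \right)} = -18$ ($j{\left(S \right)} = \left(-3\right) 6 = -18$)
$c{\left(R,n \right)} = 0$ ($c{\left(R,n \right)} = \left(2 + \left(-4 + 2\right)\right)^{2} = \left(2 - 2\right)^{2} = 0^{2} = 0$)
$\frac{1}{-603 + c{\left(F{\left(6 \right)},j{\left(6 \right)} \right)}} = \frac{1}{-603 + 0} = \frac{1}{-603} = - \frac{1}{603}$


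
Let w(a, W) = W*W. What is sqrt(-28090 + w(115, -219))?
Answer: sqrt(19871) ≈ 140.96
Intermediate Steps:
w(a, W) = W**2
sqrt(-28090 + w(115, -219)) = sqrt(-28090 + (-219)**2) = sqrt(-28090 + 47961) = sqrt(19871)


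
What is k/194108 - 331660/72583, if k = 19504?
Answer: -2248650016/503176463 ≈ -4.4689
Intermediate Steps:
k/194108 - 331660/72583 = 19504/194108 - 331660/72583 = 19504*(1/194108) - 331660*1/72583 = 4876/48527 - 47380/10369 = -2248650016/503176463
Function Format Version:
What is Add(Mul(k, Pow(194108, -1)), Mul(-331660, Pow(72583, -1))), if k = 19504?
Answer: Rational(-2248650016, 503176463) ≈ -4.4689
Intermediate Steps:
Add(Mul(k, Pow(194108, -1)), Mul(-331660, Pow(72583, -1))) = Add(Mul(19504, Pow(194108, -1)), Mul(-331660, Pow(72583, -1))) = Add(Mul(19504, Rational(1, 194108)), Mul(-331660, Rational(1, 72583))) = Add(Rational(4876, 48527), Rational(-47380, 10369)) = Rational(-2248650016, 503176463)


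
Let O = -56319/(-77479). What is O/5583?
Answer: 18773/144188419 ≈ 0.00013020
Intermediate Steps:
O = 56319/77479 (O = -56319*(-1/77479) = 56319/77479 ≈ 0.72689)
O/5583 = (56319/77479)/5583 = (56319/77479)*(1/5583) = 18773/144188419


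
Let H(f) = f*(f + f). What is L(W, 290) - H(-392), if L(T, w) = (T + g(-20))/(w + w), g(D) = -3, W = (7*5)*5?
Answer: -44562517/145 ≈ -3.0733e+5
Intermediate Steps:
H(f) = 2*f² (H(f) = f*(2*f) = 2*f²)
W = 175 (W = 35*5 = 175)
L(T, w) = (-3 + T)/(2*w) (L(T, w) = (T - 3)/(w + w) = (-3 + T)/((2*w)) = (-3 + T)*(1/(2*w)) = (-3 + T)/(2*w))
L(W, 290) - H(-392) = (½)*(-3 + 175)/290 - 2*(-392)² = (½)*(1/290)*172 - 2*153664 = 43/145 - 1*307328 = 43/145 - 307328 = -44562517/145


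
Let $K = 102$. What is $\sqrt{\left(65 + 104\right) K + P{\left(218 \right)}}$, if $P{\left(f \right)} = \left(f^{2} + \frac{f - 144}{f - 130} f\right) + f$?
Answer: $\frac{7 \sqrt{643654}}{22} \approx 255.27$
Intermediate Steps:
$P{\left(f \right)} = f + f^{2} + \frac{f \left(-144 + f\right)}{-130 + f}$ ($P{\left(f \right)} = \left(f^{2} + \frac{-144 + f}{-130 + f} f\right) + f = \left(f^{2} + \frac{f \left(-144 + f\right)}{-130 + f}\right) + f = f + f^{2} + \frac{f \left(-144 + f\right)}{-130 + f}$)
$\sqrt{\left(65 + 104\right) K + P{\left(218 \right)}} = \sqrt{\left(65 + 104\right) 102 + \frac{218 \left(-274 + 218^{2} - 27904\right)}{-130 + 218}} = \sqrt{169 \cdot 102 + \frac{218 \left(-274 + 47524 - 27904\right)}{88}} = \sqrt{17238 + 218 \cdot \frac{1}{88} \cdot 19346} = \sqrt{17238 + \frac{1054357}{22}} = \sqrt{\frac{1433593}{22}} = \frac{7 \sqrt{643654}}{22}$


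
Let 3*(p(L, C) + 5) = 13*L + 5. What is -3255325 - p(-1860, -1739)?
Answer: -9741785/3 ≈ -3.2473e+6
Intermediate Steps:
p(L, C) = -10/3 + 13*L/3 (p(L, C) = -5 + (13*L + 5)/3 = -5 + (5 + 13*L)/3 = -5 + (5/3 + 13*L/3) = -10/3 + 13*L/3)
-3255325 - p(-1860, -1739) = -3255325 - (-10/3 + (13/3)*(-1860)) = -3255325 - (-10/3 - 8060) = -3255325 - 1*(-24190/3) = -3255325 + 24190/3 = -9741785/3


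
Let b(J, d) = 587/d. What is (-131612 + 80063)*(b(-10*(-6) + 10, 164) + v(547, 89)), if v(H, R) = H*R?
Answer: -411598093851/164 ≈ -2.5097e+9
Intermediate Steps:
(-131612 + 80063)*(b(-10*(-6) + 10, 164) + v(547, 89)) = (-131612 + 80063)*(587/164 + 547*89) = -51549*(587*(1/164) + 48683) = -51549*(587/164 + 48683) = -51549*7984599/164 = -411598093851/164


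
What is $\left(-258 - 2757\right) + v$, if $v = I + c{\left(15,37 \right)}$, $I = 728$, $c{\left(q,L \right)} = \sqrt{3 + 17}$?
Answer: $-2287 + 2 \sqrt{5} \approx -2282.5$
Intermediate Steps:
$c{\left(q,L \right)} = 2 \sqrt{5}$ ($c{\left(q,L \right)} = \sqrt{20} = 2 \sqrt{5}$)
$v = 728 + 2 \sqrt{5} \approx 732.47$
$\left(-258 - 2757\right) + v = \left(-258 - 2757\right) + \left(728 + 2 \sqrt{5}\right) = -3015 + \left(728 + 2 \sqrt{5}\right) = -2287 + 2 \sqrt{5}$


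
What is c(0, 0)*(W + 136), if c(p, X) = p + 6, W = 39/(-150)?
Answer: 20361/25 ≈ 814.44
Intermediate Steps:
W = -13/50 (W = 39*(-1/150) = -13/50 ≈ -0.26000)
c(p, X) = 6 + p
c(0, 0)*(W + 136) = (6 + 0)*(-13/50 + 136) = 6*(6787/50) = 20361/25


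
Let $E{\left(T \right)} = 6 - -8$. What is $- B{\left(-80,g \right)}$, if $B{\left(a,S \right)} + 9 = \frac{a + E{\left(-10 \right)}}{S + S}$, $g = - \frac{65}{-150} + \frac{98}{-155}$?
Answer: $- \frac{5805}{37} \approx -156.89$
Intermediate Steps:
$E{\left(T \right)} = 14$ ($E{\left(T \right)} = 6 + 8 = 14$)
$g = - \frac{37}{186}$ ($g = \left(-65\right) \left(- \frac{1}{150}\right) + 98 \left(- \frac{1}{155}\right) = \frac{13}{30} - \frac{98}{155} = - \frac{37}{186} \approx -0.19892$)
$B{\left(a,S \right)} = -9 + \frac{14 + a}{2 S}$ ($B{\left(a,S \right)} = -9 + \frac{a + 14}{S + S} = -9 + \frac{14 + a}{2 S}$)
$- B{\left(-80,g \right)} = - \frac{14 - 80 - - \frac{111}{31}}{2 \left(- \frac{37}{186}\right)} = - \frac{\left(-186\right) \left(14 - 80 + \frac{111}{31}\right)}{2 \cdot 37} = - \frac{\left(-186\right) \left(-1935\right)}{2 \cdot 37 \cdot 31} = \left(-1\right) \frac{5805}{37} = - \frac{5805}{37}$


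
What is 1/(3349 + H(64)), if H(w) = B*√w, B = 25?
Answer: 1/3549 ≈ 0.00028177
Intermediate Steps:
H(w) = 25*√w
1/(3349 + H(64)) = 1/(3349 + 25*√64) = 1/(3349 + 25*8) = 1/(3349 + 200) = 1/3549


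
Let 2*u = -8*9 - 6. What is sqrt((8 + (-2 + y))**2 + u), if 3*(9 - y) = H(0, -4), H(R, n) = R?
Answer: sqrt(186) ≈ 13.638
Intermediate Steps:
y = 9 (y = 9 - 1/3*0 = 9 + 0 = 9)
u = -39 (u = (-8*9 - 6)/2 = (-72 - 6)/2 = (1/2)*(-78) = -39)
sqrt((8 + (-2 + y))**2 + u) = sqrt((8 + (-2 + 9))**2 - 39) = sqrt((8 + 7)**2 - 39) = sqrt(15**2 - 39) = sqrt(225 - 39) = sqrt(186)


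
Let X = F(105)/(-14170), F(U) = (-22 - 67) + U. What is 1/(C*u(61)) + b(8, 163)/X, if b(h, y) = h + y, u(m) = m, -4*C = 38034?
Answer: -1405425426811/9280296 ≈ -1.5144e+5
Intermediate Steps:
C = -19017/2 (C = -¼*38034 = -19017/2 ≈ -9508.5)
F(U) = -89 + U
X = -8/7085 (X = (-89 + 105)/(-14170) = 16*(-1/14170) = -8/7085 ≈ -0.0011291)
1/(C*u(61)) + b(8, 163)/X = 1/(-19017/2*61) + (8 + 163)/(-8/7085) = -2/19017*1/61 + 171*(-7085/8) = -2/1160037 - 1211535/8 = -1405425426811/9280296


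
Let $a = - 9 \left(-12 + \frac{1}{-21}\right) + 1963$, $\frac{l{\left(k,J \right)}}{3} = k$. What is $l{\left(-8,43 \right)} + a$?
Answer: $\frac{14332}{7} \approx 2047.4$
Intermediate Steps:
$l{\left(k,J \right)} = 3 k$
$a = \frac{14500}{7}$ ($a = - 9 \left(-12 - \frac{1}{21}\right) + 1963 = \left(-9\right) \left(- \frac{253}{21}\right) + 1963 = \frac{759}{7} + 1963 = \frac{14500}{7} \approx 2071.4$)
$l{\left(-8,43 \right)} + a = 3 \left(-8\right) + \frac{14500}{7} = -24 + \frac{14500}{7} = \frac{14332}{7}$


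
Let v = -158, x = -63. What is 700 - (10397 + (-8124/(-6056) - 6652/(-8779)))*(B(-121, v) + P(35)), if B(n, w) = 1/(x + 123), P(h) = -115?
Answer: 318042900556547/265828120 ≈ 1.1964e+6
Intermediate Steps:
B(n, w) = 1/60 (B(n, w) = 1/(-63 + 123) = 1/60)
700 - (10397 + (-8124/(-6056) - 6652/(-8779)))*(B(-121, v) + P(35)) = 700 - (10397 + (-8124/(-6056) - 6652/(-8779)))*(1/60 - 115) = 700 - (10397 + (-8124*(-1/6056) - 6652*(-1/8779)))*(-6899)/60 = 700 - (10397 + (2031/1514 + 6652/8779))*(-6899)/60 = 700 - (10397 + 27901277/13291406)*(-6899)/60 = 700 - 138218649459*(-6899)/(13291406*60) = 700 - 1*(-317856820872547/265828120) = 700 + 317856820872547/265828120 = 318042900556547/265828120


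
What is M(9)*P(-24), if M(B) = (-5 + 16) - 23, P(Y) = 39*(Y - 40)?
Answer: 29952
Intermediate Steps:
P(Y) = -1560 + 39*Y (P(Y) = 39*(-40 + Y) = -1560 + 39*Y)
M(B) = -12 (M(B) = 11 - 23 = -12)
M(9)*P(-24) = -12*(-1560 + 39*(-24)) = -12*(-1560 - 936) = -12*(-2496) = 29952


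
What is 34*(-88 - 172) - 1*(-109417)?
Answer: 100577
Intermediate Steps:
34*(-88 - 172) - 1*(-109417) = 34*(-260) + 109417 = -8840 + 109417 = 100577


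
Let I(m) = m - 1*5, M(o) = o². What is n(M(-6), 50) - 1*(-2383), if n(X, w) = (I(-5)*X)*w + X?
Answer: -15581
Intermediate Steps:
I(m) = -5 + m (I(m) = m - 5 = -5 + m)
n(X, w) = X - 10*X*w (n(X, w) = ((-5 - 5)*X)*w + X = (-10*X)*w + X = -10*X*w + X = X - 10*X*w)
n(M(-6), 50) - 1*(-2383) = (-6)²*(1 - 10*50) - 1*(-2383) = 36*(1 - 500) + 2383 = 36*(-499) + 2383 = -17964 + 2383 = -15581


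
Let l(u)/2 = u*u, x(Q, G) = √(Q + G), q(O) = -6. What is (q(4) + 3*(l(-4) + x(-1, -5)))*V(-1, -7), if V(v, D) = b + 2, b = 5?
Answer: 630 + 21*I*√6 ≈ 630.0 + 51.439*I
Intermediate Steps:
V(v, D) = 7 (V(v, D) = 5 + 2 = 7)
x(Q, G) = √(G + Q)
l(u) = 2*u² (l(u) = 2*(u*u) = 2*u²)
(q(4) + 3*(l(-4) + x(-1, -5)))*V(-1, -7) = (-6 + 3*(2*(-4)² + √(-5 - 1)))*7 = (-6 + 3*(2*16 + √(-6)))*7 = (-6 + 3*(32 + I*√6))*7 = (-6 + (96 + 3*I*√6))*7 = (90 + 3*I*√6)*7 = 630 + 21*I*√6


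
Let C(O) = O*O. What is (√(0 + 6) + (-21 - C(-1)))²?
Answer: (22 - √6)² ≈ 382.22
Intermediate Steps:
C(O) = O²
(√(0 + 6) + (-21 - C(-1)))² = (√(0 + 6) + (-21 - 1*(-1)²))² = (√6 + (-21 - 1*1))² = (√6 + (-21 - 1))² = (√6 - 22)² = (-22 + √6)²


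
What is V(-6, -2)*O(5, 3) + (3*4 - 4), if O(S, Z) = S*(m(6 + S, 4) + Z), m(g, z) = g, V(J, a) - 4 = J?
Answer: -132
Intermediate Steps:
V(J, a) = 4 + J
O(S, Z) = S*(6 + S + Z) (O(S, Z) = S*((6 + S) + Z) = S*(6 + S + Z))
V(-6, -2)*O(5, 3) + (3*4 - 4) = (4 - 6)*(5*(6 + 5 + 3)) + (3*4 - 4) = -10*14 + (12 - 4) = -2*70 + 8 = -140 + 8 = -132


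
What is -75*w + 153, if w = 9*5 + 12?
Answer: -4122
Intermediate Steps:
w = 57 (w = 45 + 12 = 57)
-75*w + 153 = -75*57 + 153 = -4275 + 153 = -4122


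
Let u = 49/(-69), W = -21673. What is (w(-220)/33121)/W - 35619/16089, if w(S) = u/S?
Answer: -4173428881584497/1885125839458620 ≈ -2.2139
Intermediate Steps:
u = -49/69 (u = 49*(-1/69) = -49/69 ≈ -0.71014)
w(S) = -49/(69*S)
(w(-220)/33121)/W - 35619/16089 = (-49/69/(-220)/33121)/(-21673) - 35619/16089 = (-49/69*(-1/220)*(1/33121))*(-1/21673) - 35619*1/16089 = ((49/15180)*(1/33121))*(-1/21673) - 383/173 = (49/502776780)*(-1/21673) - 383/173 = -49/10896681152940 - 383/173 = -4173428881584497/1885125839458620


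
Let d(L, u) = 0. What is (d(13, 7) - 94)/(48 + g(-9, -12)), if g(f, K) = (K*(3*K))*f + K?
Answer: 47/1926 ≈ 0.024403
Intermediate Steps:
g(f, K) = K + 3*f*K**2 (g(f, K) = (3*K**2)*f + K = 3*f*K**2 + K = K + 3*f*K**2)
(d(13, 7) - 94)/(48 + g(-9, -12)) = (0 - 94)/(48 - 12*(1 + 3*(-12)*(-9))) = -94/(48 - 12*(1 + 324)) = -94/(48 - 12*325) = -94/(48 - 3900) = -94/(-3852) = -94*(-1/3852) = 47/1926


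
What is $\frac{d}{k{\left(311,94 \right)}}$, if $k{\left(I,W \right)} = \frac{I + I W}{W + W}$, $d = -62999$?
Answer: $- \frac{11843812}{29545} \approx -400.87$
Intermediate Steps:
$k{\left(I,W \right)} = \frac{I + I W}{2 W}$
$\frac{d}{k{\left(311,94 \right)}} = - \frac{62999}{\frac{1}{2} \cdot 311 \cdot \frac{1}{94} \left(1 + 94\right)} = - \frac{62999}{\frac{1}{2} \cdot 311 \cdot \frac{1}{94} \cdot 95} = - \frac{62999}{\frac{29545}{188}} = \left(-62999\right) \frac{188}{29545} = - \frac{11843812}{29545}$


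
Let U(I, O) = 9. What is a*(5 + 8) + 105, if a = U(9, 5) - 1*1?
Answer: 209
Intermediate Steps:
a = 8 (a = 9 - 1*1 = 9 - 1 = 8)
a*(5 + 8) + 105 = 8*(5 + 8) + 105 = 8*13 + 105 = 104 + 105 = 209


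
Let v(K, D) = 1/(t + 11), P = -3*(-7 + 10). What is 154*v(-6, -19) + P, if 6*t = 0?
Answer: 5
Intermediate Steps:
t = 0 (t = (1/6)*0 = 0)
P = -9 (P = -3*3 = -9)
v(K, D) = 1/11 (v(K, D) = 1/(0 + 11) = 1/11)
154*v(-6, -19) + P = 154*(1/11) - 9 = 14 - 9 = 5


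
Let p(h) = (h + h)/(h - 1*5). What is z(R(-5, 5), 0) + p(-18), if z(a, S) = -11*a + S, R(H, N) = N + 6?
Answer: -2747/23 ≈ -119.43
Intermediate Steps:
R(H, N) = 6 + N
z(a, S) = S - 11*a
p(h) = 2*h/(-5 + h) (p(h) = (2*h)/(h - 5) = (2*h)/(-5 + h) = 2*h/(-5 + h))
z(R(-5, 5), 0) + p(-18) = (0 - 11*(6 + 5)) + 2*(-18)/(-5 - 18) = (0 - 11*11) + 2*(-18)/(-23) = (0 - 121) + 2*(-18)*(-1/23) = -121 + 36/23 = -2747/23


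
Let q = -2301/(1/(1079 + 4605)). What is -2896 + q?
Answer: -13081780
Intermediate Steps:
q = -13078884 (q = -2301/(1/5684) = -2301/1/5684 = -2301*5684 = -13078884)
-2896 + q = -2896 - 13078884 = -13081780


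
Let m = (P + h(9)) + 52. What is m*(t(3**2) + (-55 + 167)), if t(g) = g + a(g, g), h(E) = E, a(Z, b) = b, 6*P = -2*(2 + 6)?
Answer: 22750/3 ≈ 7583.3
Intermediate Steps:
P = -8/3 (P = (-2*(2 + 6))/6 = (-2*8)/6 = (1/6)*(-16) = -8/3 ≈ -2.6667)
t(g) = 2*g (t(g) = g + g = 2*g)
m = 175/3 (m = (-8/3 + 9) + 52 = 19/3 + 52 = 175/3 ≈ 58.333)
m*(t(3**2) + (-55 + 167)) = 175*(2*3**2 + (-55 + 167))/3 = 175*(2*9 + 112)/3 = 175*(18 + 112)/3 = (175/3)*130 = 22750/3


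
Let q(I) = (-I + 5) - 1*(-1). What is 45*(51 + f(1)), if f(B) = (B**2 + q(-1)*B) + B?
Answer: 2700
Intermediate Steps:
q(I) = 6 - I (q(I) = (5 - I) + 1 = 6 - I)
f(B) = B**2 + 8*B (f(B) = (B**2 + (6 - 1*(-1))*B) + B = (B**2 + (6 + 1)*B) + B = (B**2 + 7*B) + B = B**2 + 8*B)
45*(51 + f(1)) = 45*(51 + 1*(8 + 1)) = 45*(51 + 1*9) = 45*(51 + 9) = 45*60 = 2700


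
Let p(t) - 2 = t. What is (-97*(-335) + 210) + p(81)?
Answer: 32788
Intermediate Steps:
p(t) = 2 + t
(-97*(-335) + 210) + p(81) = (-97*(-335) + 210) + (2 + 81) = (32495 + 210) + 83 = 32705 + 83 = 32788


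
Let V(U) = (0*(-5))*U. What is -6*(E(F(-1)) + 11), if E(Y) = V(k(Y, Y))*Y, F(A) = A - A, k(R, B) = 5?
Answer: -66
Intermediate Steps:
V(U) = 0 (V(U) = 0*U = 0)
F(A) = 0
E(Y) = 0 (E(Y) = 0*Y = 0)
-6*(E(F(-1)) + 11) = -6*(0 + 11) = -6*11 = -66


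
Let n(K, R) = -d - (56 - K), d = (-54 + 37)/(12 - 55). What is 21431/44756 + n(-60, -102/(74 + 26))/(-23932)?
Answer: 1392383221/2878582841 ≈ 0.48370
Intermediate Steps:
d = 17/43 (d = -17/(-43) = -17*(-1/43) = 17/43 ≈ 0.39535)
n(K, R) = -2425/43 + K (n(K, R) = -1*17/43 - (56 - K) = -17/43 + (-56 + K) = -2425/43 + K)
21431/44756 + n(-60, -102/(74 + 26))/(-23932) = 21431/44756 + (-2425/43 - 60)/(-23932) = 21431*(1/44756) - 5005/43*(-1/23932) = 21431/44756 + 5005/1029076 = 1392383221/2878582841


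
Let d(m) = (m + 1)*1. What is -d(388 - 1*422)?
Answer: 33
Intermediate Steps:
d(m) = 1 + m (d(m) = (1 + m)*1 = 1 + m)
-d(388 - 1*422) = -(1 + (388 - 1*422)) = -(1 + (388 - 422)) = -(1 - 34) = -1*(-33) = 33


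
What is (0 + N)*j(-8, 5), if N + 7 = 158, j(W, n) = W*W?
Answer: 9664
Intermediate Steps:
j(W, n) = W²
N = 151 (N = -7 + 158 = 151)
(0 + N)*j(-8, 5) = (0 + 151)*(-8)² = 151*64 = 9664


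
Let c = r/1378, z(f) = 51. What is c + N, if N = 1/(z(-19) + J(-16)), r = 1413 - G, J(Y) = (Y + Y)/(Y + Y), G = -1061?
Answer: 5001/2756 ≈ 1.8146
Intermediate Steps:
J(Y) = 1 (J(Y) = (2*Y)/((2*Y)) = (2*Y)*(1/(2*Y)) = 1)
r = 2474 (r = 1413 - 1*(-1061) = 1413 + 1061 = 2474)
N = 1/52 (N = 1/(51 + 1) = 1/52 ≈ 0.019231)
c = 1237/689 (c = 2474/1378 = 2474*(1/1378) = 1237/689 ≈ 1.7954)
c + N = 1237/689 + 1/52 = 5001/2756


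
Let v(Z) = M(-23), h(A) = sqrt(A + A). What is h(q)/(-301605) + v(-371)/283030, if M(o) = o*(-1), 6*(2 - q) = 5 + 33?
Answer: 23/283030 - I*sqrt(78)/904815 ≈ 8.1263e-5 - 9.7608e-6*I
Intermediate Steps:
q = -13/3 (q = 2 - (5 + 33)/6 = 2 - 1/6*38 = 2 - 19/3 = -13/3 ≈ -4.3333)
h(A) = sqrt(2)*sqrt(A) (h(A) = sqrt(2*A) = sqrt(2)*sqrt(A))
M(o) = -o
v(Z) = 23 (v(Z) = -1*(-23) = 23)
h(q)/(-301605) + v(-371)/283030 = (sqrt(2)*sqrt(-13/3))/(-301605) + 23/283030 = (sqrt(2)*(I*sqrt(39)/3))*(-1/301605) + 23*(1/283030) = (I*sqrt(78)/3)*(-1/301605) + 23/283030 = -I*sqrt(78)/904815 + 23/283030 = 23/283030 - I*sqrt(78)/904815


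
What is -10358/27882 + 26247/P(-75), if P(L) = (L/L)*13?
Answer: 28141700/13941 ≈ 2018.6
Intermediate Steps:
P(L) = 13 (P(L) = 1*13 = 13)
-10358/27882 + 26247/P(-75) = -10358/27882 + 26247/13 = -10358*1/27882 + 26247*(1/13) = -5179/13941 + 2019 = 28141700/13941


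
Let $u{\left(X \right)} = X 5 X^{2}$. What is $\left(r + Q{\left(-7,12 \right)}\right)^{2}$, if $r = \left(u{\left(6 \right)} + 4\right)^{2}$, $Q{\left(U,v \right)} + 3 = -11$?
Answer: $1380723701764$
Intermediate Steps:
$u{\left(X \right)} = 5 X^{3}$ ($u{\left(X \right)} = 5 X X^{2} = 5 X^{3}$)
$Q{\left(U,v \right)} = -14$ ($Q{\left(U,v \right)} = -3 - 11 = -14$)
$r = 1175056$ ($r = \left(5 \cdot 6^{3} + 4\right)^{2} = \left(5 \cdot 216 + 4\right)^{2} = \left(1080 + 4\right)^{2} = 1084^{2} = 1175056$)
$\left(r + Q{\left(-7,12 \right)}\right)^{2} = \left(1175056 - 14\right)^{2} = 1175042^{2} = 1380723701764$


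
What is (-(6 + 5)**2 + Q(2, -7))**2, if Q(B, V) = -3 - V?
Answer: 13689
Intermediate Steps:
(-(6 + 5)**2 + Q(2, -7))**2 = (-(6 + 5)**2 + (-3 - 1*(-7)))**2 = (-1*11**2 + (-3 + 7))**2 = (-1*121 + 4)**2 = (-121 + 4)**2 = (-117)**2 = 13689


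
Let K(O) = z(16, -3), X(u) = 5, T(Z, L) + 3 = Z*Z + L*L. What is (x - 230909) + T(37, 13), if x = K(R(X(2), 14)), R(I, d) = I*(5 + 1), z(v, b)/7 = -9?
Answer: -229437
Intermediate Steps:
T(Z, L) = -3 + L**2 + Z**2 (T(Z, L) = -3 + (Z*Z + L*L) = -3 + (Z**2 + L**2) = -3 + (L**2 + Z**2) = -3 + L**2 + Z**2)
z(v, b) = -63 (z(v, b) = 7*(-9) = -63)
R(I, d) = 6*I (R(I, d) = I*6 = 6*I)
K(O) = -63
x = -63
(x - 230909) + T(37, 13) = (-63 - 230909) + (-3 + 13**2 + 37**2) = -230972 + (-3 + 169 + 1369) = -230972 + 1535 = -229437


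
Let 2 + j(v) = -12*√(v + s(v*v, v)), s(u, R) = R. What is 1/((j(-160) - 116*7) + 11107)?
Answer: 3431/35330643 + 32*I*√5/35330643 ≈ 9.7111e-5 + 2.0253e-6*I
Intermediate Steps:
j(v) = -2 - 12*√2*√v (j(v) = -2 - 12*√(v + v) = -2 - 12*√2*√v)
1/((j(-160) - 116*7) + 11107) = 1/(((-2 - 12*√2*√(-160)) - 116*7) + 11107) = 1/(((-2 - 12*√2*4*I*√10) - 812) + 11107) = 1/(((-2 - 96*I*√5) - 812) + 11107) = 1/((-814 - 96*I*√5) + 11107) = 1/(10293 - 96*I*√5)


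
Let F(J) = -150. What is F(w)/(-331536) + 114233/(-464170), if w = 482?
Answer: -450032457/1832012680 ≈ -0.24565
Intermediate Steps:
F(w)/(-331536) + 114233/(-464170) = -150/(-331536) + 114233/(-464170) = -150*(-1/331536) + 114233*(-1/464170) = 25/55256 - 16319/66310 = -450032457/1832012680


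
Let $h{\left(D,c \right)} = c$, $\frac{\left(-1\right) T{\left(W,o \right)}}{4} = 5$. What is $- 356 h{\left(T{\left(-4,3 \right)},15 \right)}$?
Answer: $-5340$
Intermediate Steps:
$T{\left(W,o \right)} = -20$ ($T{\left(W,o \right)} = \left(-4\right) 5 = -20$)
$- 356 h{\left(T{\left(-4,3 \right)},15 \right)} = \left(-356\right) 15 = -5340$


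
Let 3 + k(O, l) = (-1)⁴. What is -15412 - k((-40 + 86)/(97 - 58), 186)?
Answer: -15410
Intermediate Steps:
k(O, l) = -2 (k(O, l) = -3 + (-1)⁴ = -3 + 1 = -2)
-15412 - k((-40 + 86)/(97 - 58), 186) = -15412 - 1*(-2) = -15412 + 2 = -15410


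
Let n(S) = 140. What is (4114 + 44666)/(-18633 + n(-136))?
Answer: -48780/18493 ≈ -2.6378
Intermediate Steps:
(4114 + 44666)/(-18633 + n(-136)) = (4114 + 44666)/(-18633 + 140) = 48780/(-18493) = 48780*(-1/18493) = -48780/18493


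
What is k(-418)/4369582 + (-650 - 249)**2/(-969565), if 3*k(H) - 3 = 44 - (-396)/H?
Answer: -28756383217657/34497977856330 ≈ -0.83357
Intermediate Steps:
k(H) = 47/3 + 132/H (k(H) = 1 + (44 - (-396)/H)/3 = 1 + (44 + 396/H)/3 = 1 + (44/3 + 132/H) = 47/3 + 132/H)
k(-418)/4369582 + (-650 - 249)**2/(-969565) = (47/3 + 132/(-418))/4369582 + (-650 - 249)**2/(-969565) = (47/3 + 132*(-1/418))*(1/4369582) + (-899)**2*(-1/969565) = (47/3 - 6/19)*(1/4369582) + 808201*(-1/969565) = (875/57)*(1/4369582) - 808201/969565 = 125/35580882 - 808201/969565 = -28756383217657/34497977856330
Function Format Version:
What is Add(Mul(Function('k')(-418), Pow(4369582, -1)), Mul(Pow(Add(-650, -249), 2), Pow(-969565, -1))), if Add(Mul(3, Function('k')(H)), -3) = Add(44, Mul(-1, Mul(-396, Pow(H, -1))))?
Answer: Rational(-28756383217657, 34497977856330) ≈ -0.83357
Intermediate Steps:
Function('k')(H) = Add(Rational(47, 3), Mul(132, Pow(H, -1))) (Function('k')(H) = Add(1, Mul(Rational(1, 3), Add(44, Mul(-1, Mul(-396, Pow(H, -1)))))) = Add(1, Mul(Rational(1, 3), Add(44, Mul(396, Pow(H, -1))))) = Add(1, Add(Rational(44, 3), Mul(132, Pow(H, -1)))) = Add(Rational(47, 3), Mul(132, Pow(H, -1))))
Add(Mul(Function('k')(-418), Pow(4369582, -1)), Mul(Pow(Add(-650, -249), 2), Pow(-969565, -1))) = Add(Mul(Add(Rational(47, 3), Mul(132, Pow(-418, -1))), Pow(4369582, -1)), Mul(Pow(Add(-650, -249), 2), Pow(-969565, -1))) = Add(Mul(Add(Rational(47, 3), Mul(132, Rational(-1, 418))), Rational(1, 4369582)), Mul(Pow(-899, 2), Rational(-1, 969565))) = Add(Mul(Add(Rational(47, 3), Rational(-6, 19)), Rational(1, 4369582)), Mul(808201, Rational(-1, 969565))) = Add(Mul(Rational(875, 57), Rational(1, 4369582)), Rational(-808201, 969565)) = Add(Rational(125, 35580882), Rational(-808201, 969565)) = Rational(-28756383217657, 34497977856330)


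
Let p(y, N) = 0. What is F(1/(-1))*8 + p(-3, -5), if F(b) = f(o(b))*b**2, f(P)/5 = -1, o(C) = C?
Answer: -40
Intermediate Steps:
f(P) = -5 (f(P) = 5*(-1) = -5)
F(b) = -5*b**2
F(1/(-1))*8 + p(-3, -5) = -5*(1/(-1))**2*8 + 0 = -5*(-1)**2*8 + 0 = -5*1*8 + 0 = -5*8 + 0 = -40 + 0 = -40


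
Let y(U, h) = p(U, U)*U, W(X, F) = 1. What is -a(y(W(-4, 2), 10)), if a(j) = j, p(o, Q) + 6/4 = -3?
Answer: 9/2 ≈ 4.5000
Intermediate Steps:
p(o, Q) = -9/2 (p(o, Q) = -3/2 - 3 = -9/2)
y(U, h) = -9*U/2
-a(y(W(-4, 2), 10)) = -(-9)/2 = -1*(-9/2) = 9/2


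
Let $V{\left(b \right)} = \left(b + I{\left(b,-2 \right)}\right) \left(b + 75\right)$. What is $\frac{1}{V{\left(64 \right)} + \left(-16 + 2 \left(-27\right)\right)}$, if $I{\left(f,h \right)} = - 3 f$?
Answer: $- \frac{1}{17862} \approx -5.5985 \cdot 10^{-5}$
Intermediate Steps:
$V{\left(b \right)} = - 2 b \left(75 + b\right)$ ($V{\left(b \right)} = \left(b - 3 b\right) \left(b + 75\right) = - 2 b \left(75 + b\right)$)
$\frac{1}{V{\left(64 \right)} + \left(-16 + 2 \left(-27\right)\right)} = \frac{1}{2 \cdot 64 \left(-75 - 64\right) + \left(-16 + 2 \left(-27\right)\right)} = \frac{1}{2 \cdot 64 \left(-75 - 64\right) - 70} = \frac{1}{2 \cdot 64 \left(-139\right) - 70} = \frac{1}{-17792 - 70} = \frac{1}{-17862} = - \frac{1}{17862}$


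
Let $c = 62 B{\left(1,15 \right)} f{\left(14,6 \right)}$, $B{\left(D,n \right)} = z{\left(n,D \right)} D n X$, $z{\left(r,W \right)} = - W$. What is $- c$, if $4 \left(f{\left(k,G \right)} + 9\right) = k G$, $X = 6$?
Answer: $66960$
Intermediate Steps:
$f{\left(k,G \right)} = -9 + \frac{G k}{4}$ ($f{\left(k,G \right)} = -9 + \frac{k G}{4} = -9 + \frac{G k}{4}$)
$B{\left(D,n \right)} = - 6 n D^{2}$ ($B{\left(D,n \right)} = - D D n 6 = - n D^{2} \cdot 6 = - 6 n D^{2}$)
$c = -66960$ ($c = 62 \left(\left(-6\right) 15 \cdot 1^{2}\right) \left(-9 + \frac{1}{4} \cdot 6 \cdot 14\right) = 62 \left(\left(-6\right) 15 \cdot 1\right) \left(-9 + 21\right) = 62 \left(-90\right) 12 = \left(-5580\right) 12 = -66960$)
$- c = \left(-1\right) \left(-66960\right) = 66960$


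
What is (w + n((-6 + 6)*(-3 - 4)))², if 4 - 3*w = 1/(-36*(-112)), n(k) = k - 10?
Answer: 10989957889/146313216 ≈ 75.113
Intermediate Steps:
n(k) = -10 + k
w = 16127/12096 (w = 4/3 - 1/(3*(-36)*(-112)) = 4/3 - (-1)*(-1)/(108*112) = 4/3 - ⅓*1/4032 = 4/3 - 1/12096 = 16127/12096 ≈ 1.3333)
(w + n((-6 + 6)*(-3 - 4)))² = (16127/12096 + (-10 + (-6 + 6)*(-3 - 4)))² = (16127/12096 + (-10 + 0*(-7)))² = (16127/12096 + (-10 + 0))² = (16127/12096 - 10)² = (-104833/12096)² = 10989957889/146313216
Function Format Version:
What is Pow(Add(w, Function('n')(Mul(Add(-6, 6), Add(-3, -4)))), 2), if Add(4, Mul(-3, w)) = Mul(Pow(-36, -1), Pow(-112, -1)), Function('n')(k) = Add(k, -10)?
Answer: Rational(10989957889, 146313216) ≈ 75.113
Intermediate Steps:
Function('n')(k) = Add(-10, k)
w = Rational(16127, 12096) (w = Add(Rational(4, 3), Mul(Rational(-1, 3), Mul(Pow(-36, -1), Pow(-112, -1)))) = Add(Rational(4, 3), Mul(Rational(-1, 3), Mul(Rational(-1, 36), Rational(-1, 112)))) = Add(Rational(4, 3), Mul(Rational(-1, 3), Rational(1, 4032))) = Add(Rational(4, 3), Rational(-1, 12096)) = Rational(16127, 12096) ≈ 1.3333)
Pow(Add(w, Function('n')(Mul(Add(-6, 6), Add(-3, -4)))), 2) = Pow(Add(Rational(16127, 12096), Add(-10, Mul(Add(-6, 6), Add(-3, -4)))), 2) = Pow(Add(Rational(16127, 12096), Add(-10, Mul(0, -7))), 2) = Pow(Add(Rational(16127, 12096), Add(-10, 0)), 2) = Pow(Add(Rational(16127, 12096), -10), 2) = Pow(Rational(-104833, 12096), 2) = Rational(10989957889, 146313216)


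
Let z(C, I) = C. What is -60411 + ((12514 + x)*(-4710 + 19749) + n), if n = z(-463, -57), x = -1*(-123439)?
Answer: 2044536293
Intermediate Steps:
x = 123439
n = -463
-60411 + ((12514 + x)*(-4710 + 19749) + n) = -60411 + ((12514 + 123439)*(-4710 + 19749) - 463) = -60411 + (135953*15039 - 463) = -60411 + (2044597167 - 463) = -60411 + 2044596704 = 2044536293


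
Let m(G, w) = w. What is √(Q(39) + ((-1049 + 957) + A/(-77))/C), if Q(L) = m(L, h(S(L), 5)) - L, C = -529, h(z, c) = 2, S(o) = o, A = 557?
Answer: 2*I*√28864990/1771 ≈ 6.0673*I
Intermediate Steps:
Q(L) = 2 - L
√(Q(39) + ((-1049 + 957) + A/(-77))/C) = √((2 - 1*39) + ((-1049 + 957) + 557/(-77))/(-529)) = √((2 - 39) + (-92 + 557*(-1/77))*(-1/529)) = √(-37 + (-92 - 557/77)*(-1/529)) = √(-37 - 7641/77*(-1/529)) = √(-37 + 7641/40733) = √(-1499480/40733) = 2*I*√28864990/1771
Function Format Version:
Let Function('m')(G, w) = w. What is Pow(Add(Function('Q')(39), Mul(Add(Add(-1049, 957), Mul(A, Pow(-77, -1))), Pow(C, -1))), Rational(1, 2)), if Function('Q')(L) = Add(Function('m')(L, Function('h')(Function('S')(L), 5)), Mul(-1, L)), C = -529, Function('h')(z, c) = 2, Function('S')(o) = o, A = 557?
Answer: Mul(Rational(2, 1771), I, Pow(28864990, Rational(1, 2))) ≈ Mul(6.0673, I)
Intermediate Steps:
Function('Q')(L) = Add(2, Mul(-1, L))
Pow(Add(Function('Q')(39), Mul(Add(Add(-1049, 957), Mul(A, Pow(-77, -1))), Pow(C, -1))), Rational(1, 2)) = Pow(Add(Add(2, Mul(-1, 39)), Mul(Add(Add(-1049, 957), Mul(557, Pow(-77, -1))), Pow(-529, -1))), Rational(1, 2)) = Pow(Add(Add(2, -39), Mul(Add(-92, Mul(557, Rational(-1, 77))), Rational(-1, 529))), Rational(1, 2)) = Pow(Add(-37, Mul(Add(-92, Rational(-557, 77)), Rational(-1, 529))), Rational(1, 2)) = Pow(Add(-37, Mul(Rational(-7641, 77), Rational(-1, 529))), Rational(1, 2)) = Pow(Add(-37, Rational(7641, 40733)), Rational(1, 2)) = Pow(Rational(-1499480, 40733), Rational(1, 2)) = Mul(Rational(2, 1771), I, Pow(28864990, Rational(1, 2)))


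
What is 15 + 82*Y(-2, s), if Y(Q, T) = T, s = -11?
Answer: -887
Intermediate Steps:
15 + 82*Y(-2, s) = 15 + 82*(-11) = 15 - 902 = -887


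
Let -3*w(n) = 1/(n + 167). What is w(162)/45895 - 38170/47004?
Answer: -288173106509/354867391410 ≈ -0.81206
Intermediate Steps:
w(n) = -1/(3*(167 + n)) (w(n) = -1/(3*(n + 167)) = -1/(3*(167 + n)))
w(162)/45895 - 38170/47004 = -1/(501 + 3*162)/45895 - 38170/47004 = -1/(501 + 486)*(1/45895) - 38170*1/47004 = -1/987*(1/45895) - 19085/23502 = -1*1/987*(1/45895) - 19085/23502 = -1/987*1/45895 - 19085/23502 = -1/45298365 - 19085/23502 = -288173106509/354867391410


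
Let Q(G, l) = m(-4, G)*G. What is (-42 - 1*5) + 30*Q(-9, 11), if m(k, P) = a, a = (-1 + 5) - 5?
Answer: 223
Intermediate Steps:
a = -1 (a = 4 - 5 = -1)
m(k, P) = -1
Q(G, l) = -G
(-42 - 1*5) + 30*Q(-9, 11) = (-42 - 1*5) + 30*(-1*(-9)) = (-42 - 5) + 30*9 = -47 + 270 = 223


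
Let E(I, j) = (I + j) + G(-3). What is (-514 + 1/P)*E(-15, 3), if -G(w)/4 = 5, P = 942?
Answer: 7746992/471 ≈ 16448.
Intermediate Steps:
G(w) = -20 (G(w) = -4*5 = -20)
E(I, j) = -20 + I + j (E(I, j) = (I + j) - 20 = -20 + I + j)
(-514 + 1/P)*E(-15, 3) = (-514 + 1/942)*(-20 - 15 + 3) = (-514 + 1/942)*(-32) = -484187/942*(-32) = 7746992/471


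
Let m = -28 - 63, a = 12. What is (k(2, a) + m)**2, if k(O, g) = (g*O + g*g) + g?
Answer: 7921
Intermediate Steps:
k(O, g) = g + g**2 + O*g (k(O, g) = (O*g + g**2) + g = (g**2 + O*g) + g = g + g**2 + O*g)
m = -91
(k(2, a) + m)**2 = (12*(1 + 2 + 12) - 91)**2 = (12*15 - 91)**2 = (180 - 91)**2 = 89**2 = 7921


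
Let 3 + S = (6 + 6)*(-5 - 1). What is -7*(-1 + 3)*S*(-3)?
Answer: -3150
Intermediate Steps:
S = -75 (S = -3 + (6 + 6)*(-5 - 1) = -3 + 12*(-6) = -3 - 72 = -75)
-7*(-1 + 3)*S*(-3) = -7*(-1 + 3)*(-75)*(-3) = -14*(-75)*(-3) = -7*(-150)*(-3) = 1050*(-3) = -3150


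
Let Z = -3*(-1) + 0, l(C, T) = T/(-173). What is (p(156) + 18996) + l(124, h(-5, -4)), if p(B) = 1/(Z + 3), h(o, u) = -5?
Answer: 19718051/1038 ≈ 18996.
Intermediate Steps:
l(C, T) = -T/173 (l(C, T) = T*(-1/173) = -T/173)
Z = 3 (Z = 3 + 0 = 3)
p(B) = ⅙ (p(B) = 1/(3 + 3) = 1/6 = ⅙)
(p(156) + 18996) + l(124, h(-5, -4)) = (⅙ + 18996) - 1/173*(-5) = 113977/6 + 5/173 = 19718051/1038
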